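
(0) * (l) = 0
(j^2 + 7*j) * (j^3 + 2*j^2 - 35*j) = j^5 + 9*j^4 - 21*j^3 - 245*j^2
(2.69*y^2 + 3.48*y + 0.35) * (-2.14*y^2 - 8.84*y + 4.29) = -5.7566*y^4 - 31.2268*y^3 - 19.9721*y^2 + 11.8352*y + 1.5015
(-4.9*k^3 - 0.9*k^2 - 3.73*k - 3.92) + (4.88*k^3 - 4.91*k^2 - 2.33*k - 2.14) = -0.0200000000000005*k^3 - 5.81*k^2 - 6.06*k - 6.06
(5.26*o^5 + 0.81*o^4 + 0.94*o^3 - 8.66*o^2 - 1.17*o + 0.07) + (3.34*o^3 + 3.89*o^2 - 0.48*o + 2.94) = 5.26*o^5 + 0.81*o^4 + 4.28*o^3 - 4.77*o^2 - 1.65*o + 3.01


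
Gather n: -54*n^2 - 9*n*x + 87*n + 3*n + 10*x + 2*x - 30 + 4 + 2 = -54*n^2 + n*(90 - 9*x) + 12*x - 24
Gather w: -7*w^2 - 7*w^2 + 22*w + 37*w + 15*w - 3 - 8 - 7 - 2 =-14*w^2 + 74*w - 20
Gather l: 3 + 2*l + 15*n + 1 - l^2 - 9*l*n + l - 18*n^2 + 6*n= -l^2 + l*(3 - 9*n) - 18*n^2 + 21*n + 4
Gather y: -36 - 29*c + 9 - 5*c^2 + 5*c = -5*c^2 - 24*c - 27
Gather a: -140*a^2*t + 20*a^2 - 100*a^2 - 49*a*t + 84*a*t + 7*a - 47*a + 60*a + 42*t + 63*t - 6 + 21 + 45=a^2*(-140*t - 80) + a*(35*t + 20) + 105*t + 60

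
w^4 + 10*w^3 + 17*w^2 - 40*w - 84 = (w - 2)*(w + 2)*(w + 3)*(w + 7)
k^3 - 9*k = k*(k - 3)*(k + 3)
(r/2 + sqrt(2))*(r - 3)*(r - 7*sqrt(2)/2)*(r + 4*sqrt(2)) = r^4/2 - 3*r^3/2 + 5*sqrt(2)*r^3/4 - 13*r^2 - 15*sqrt(2)*r^2/4 - 28*sqrt(2)*r + 39*r + 84*sqrt(2)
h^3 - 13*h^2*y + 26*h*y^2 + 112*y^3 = (h - 8*y)*(h - 7*y)*(h + 2*y)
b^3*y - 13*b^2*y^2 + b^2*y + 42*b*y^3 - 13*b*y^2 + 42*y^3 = (b - 7*y)*(b - 6*y)*(b*y + y)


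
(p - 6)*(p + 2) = p^2 - 4*p - 12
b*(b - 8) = b^2 - 8*b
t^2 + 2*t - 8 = (t - 2)*(t + 4)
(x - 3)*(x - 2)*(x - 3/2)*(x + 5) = x^4 - 3*x^3/2 - 19*x^2 + 117*x/2 - 45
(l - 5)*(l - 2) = l^2 - 7*l + 10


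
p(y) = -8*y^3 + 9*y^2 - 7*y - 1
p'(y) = -24*y^2 + 18*y - 7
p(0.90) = -5.84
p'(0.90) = -10.24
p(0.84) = -5.27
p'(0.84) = -8.81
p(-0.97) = 21.56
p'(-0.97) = -47.04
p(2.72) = -114.44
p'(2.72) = -135.60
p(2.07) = -47.88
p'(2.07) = -72.58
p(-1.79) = 86.25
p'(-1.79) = -116.12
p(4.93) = -775.35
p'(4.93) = -501.58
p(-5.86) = 1958.92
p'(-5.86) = -936.63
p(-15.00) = 29129.00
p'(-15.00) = -5677.00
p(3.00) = -157.00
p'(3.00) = -169.00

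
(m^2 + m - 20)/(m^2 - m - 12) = (m + 5)/(m + 3)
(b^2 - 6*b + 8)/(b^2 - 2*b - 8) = (b - 2)/(b + 2)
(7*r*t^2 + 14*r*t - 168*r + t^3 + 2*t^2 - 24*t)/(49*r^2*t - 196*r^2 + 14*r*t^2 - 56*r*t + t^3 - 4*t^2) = (t + 6)/(7*r + t)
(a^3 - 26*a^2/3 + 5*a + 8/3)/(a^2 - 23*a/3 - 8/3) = a - 1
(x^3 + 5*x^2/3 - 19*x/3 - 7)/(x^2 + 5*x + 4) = (x^2 + 2*x/3 - 7)/(x + 4)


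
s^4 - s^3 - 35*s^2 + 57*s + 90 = (s - 5)*(s - 3)*(s + 1)*(s + 6)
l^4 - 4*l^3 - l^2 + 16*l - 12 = (l - 3)*(l - 2)*(l - 1)*(l + 2)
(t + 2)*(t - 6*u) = t^2 - 6*t*u + 2*t - 12*u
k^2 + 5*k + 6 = (k + 2)*(k + 3)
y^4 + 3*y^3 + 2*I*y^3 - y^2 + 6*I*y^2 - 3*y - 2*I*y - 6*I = (y - 1)*(y + 1)*(y + 3)*(y + 2*I)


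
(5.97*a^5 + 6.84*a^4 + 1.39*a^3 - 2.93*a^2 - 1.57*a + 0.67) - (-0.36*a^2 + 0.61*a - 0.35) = 5.97*a^5 + 6.84*a^4 + 1.39*a^3 - 2.57*a^2 - 2.18*a + 1.02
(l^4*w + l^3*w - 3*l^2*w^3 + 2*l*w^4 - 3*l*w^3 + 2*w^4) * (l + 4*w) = l^5*w + 4*l^4*w^2 + l^4*w - 3*l^3*w^3 + 4*l^3*w^2 - 10*l^2*w^4 - 3*l^2*w^3 + 8*l*w^5 - 10*l*w^4 + 8*w^5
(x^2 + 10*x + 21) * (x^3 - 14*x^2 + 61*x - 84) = x^5 - 4*x^4 - 58*x^3 + 232*x^2 + 441*x - 1764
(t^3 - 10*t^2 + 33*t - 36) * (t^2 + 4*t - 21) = t^5 - 6*t^4 - 28*t^3 + 306*t^2 - 837*t + 756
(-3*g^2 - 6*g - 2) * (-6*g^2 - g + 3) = 18*g^4 + 39*g^3 + 9*g^2 - 16*g - 6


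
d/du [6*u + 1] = 6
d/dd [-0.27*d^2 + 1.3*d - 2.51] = 1.3 - 0.54*d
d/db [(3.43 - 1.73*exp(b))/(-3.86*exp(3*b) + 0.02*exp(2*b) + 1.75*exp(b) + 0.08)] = (-13.3556*exp(3*b) + 39.754*exp(2*b) - 0.1372*exp(b) - 6.1409)*exp(b)/(14.8996*exp(6*b) - 0.1544*exp(5*b) - 13.5096*exp(4*b) - 0.5476*exp(3*b) + 3.0657*exp(2*b) + 0.28*exp(b) + 0.0064)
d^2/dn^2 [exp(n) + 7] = exp(n)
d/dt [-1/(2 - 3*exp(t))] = -3*exp(t)/(3*exp(t) - 2)^2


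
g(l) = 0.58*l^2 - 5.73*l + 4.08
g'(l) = 1.16*l - 5.73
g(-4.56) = 42.27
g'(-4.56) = -11.02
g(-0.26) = 5.61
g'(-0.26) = -6.03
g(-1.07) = 10.88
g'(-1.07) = -6.97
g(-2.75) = 24.22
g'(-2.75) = -8.92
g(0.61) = 0.80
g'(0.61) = -5.02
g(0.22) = 2.85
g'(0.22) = -5.47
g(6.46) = -8.73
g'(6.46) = 1.76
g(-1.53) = 14.20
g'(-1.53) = -7.50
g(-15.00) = 220.53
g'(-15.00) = -23.13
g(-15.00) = 220.53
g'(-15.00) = -23.13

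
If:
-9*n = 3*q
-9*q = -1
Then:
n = -1/27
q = 1/9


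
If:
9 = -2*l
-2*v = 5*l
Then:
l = -9/2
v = 45/4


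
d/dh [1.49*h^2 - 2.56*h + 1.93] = 2.98*h - 2.56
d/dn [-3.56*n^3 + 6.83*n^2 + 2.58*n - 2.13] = -10.68*n^2 + 13.66*n + 2.58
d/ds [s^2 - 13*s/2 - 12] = 2*s - 13/2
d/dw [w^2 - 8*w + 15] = 2*w - 8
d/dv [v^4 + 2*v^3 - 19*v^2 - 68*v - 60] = 4*v^3 + 6*v^2 - 38*v - 68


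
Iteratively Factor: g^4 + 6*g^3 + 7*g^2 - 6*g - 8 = (g + 2)*(g^3 + 4*g^2 - g - 4) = (g + 2)*(g + 4)*(g^2 - 1) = (g + 1)*(g + 2)*(g + 4)*(g - 1)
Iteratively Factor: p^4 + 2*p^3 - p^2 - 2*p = (p - 1)*(p^3 + 3*p^2 + 2*p) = (p - 1)*(p + 1)*(p^2 + 2*p) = (p - 1)*(p + 1)*(p + 2)*(p)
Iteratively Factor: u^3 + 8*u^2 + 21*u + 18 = (u + 2)*(u^2 + 6*u + 9) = (u + 2)*(u + 3)*(u + 3)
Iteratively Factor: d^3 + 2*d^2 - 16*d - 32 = (d + 4)*(d^2 - 2*d - 8) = (d + 2)*(d + 4)*(d - 4)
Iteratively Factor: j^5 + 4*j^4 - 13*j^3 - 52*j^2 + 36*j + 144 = (j - 2)*(j^4 + 6*j^3 - j^2 - 54*j - 72) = (j - 2)*(j + 4)*(j^3 + 2*j^2 - 9*j - 18) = (j - 2)*(j + 2)*(j + 4)*(j^2 - 9) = (j - 2)*(j + 2)*(j + 3)*(j + 4)*(j - 3)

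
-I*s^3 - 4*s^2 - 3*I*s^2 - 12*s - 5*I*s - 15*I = (s + 3)*(s - 5*I)*(-I*s + 1)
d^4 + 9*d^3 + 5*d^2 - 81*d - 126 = (d - 3)*(d + 2)*(d + 3)*(d + 7)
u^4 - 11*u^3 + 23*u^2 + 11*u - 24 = (u - 8)*(u - 3)*(u - 1)*(u + 1)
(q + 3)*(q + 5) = q^2 + 8*q + 15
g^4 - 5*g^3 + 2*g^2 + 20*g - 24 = (g - 3)*(g - 2)^2*(g + 2)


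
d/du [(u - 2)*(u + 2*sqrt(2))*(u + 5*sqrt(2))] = 3*u^2 - 4*u + 14*sqrt(2)*u - 14*sqrt(2) + 20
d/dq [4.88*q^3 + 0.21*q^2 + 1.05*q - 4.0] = 14.64*q^2 + 0.42*q + 1.05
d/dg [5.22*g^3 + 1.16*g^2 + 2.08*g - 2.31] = 15.66*g^2 + 2.32*g + 2.08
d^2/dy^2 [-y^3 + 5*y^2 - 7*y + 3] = 10 - 6*y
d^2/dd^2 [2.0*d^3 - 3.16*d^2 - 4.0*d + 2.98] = 12.0*d - 6.32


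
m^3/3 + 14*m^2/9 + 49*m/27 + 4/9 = (m/3 + 1)*(m + 1/3)*(m + 4/3)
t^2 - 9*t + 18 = (t - 6)*(t - 3)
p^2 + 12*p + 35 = (p + 5)*(p + 7)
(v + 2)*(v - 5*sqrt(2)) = v^2 - 5*sqrt(2)*v + 2*v - 10*sqrt(2)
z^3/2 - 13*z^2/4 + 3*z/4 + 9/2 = (z/2 + 1/2)*(z - 6)*(z - 3/2)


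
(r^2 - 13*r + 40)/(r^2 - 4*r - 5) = (r - 8)/(r + 1)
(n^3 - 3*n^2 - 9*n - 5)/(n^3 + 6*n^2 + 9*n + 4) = (n - 5)/(n + 4)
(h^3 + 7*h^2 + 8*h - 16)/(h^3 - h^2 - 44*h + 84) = (h^3 + 7*h^2 + 8*h - 16)/(h^3 - h^2 - 44*h + 84)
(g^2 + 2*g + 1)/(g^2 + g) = (g + 1)/g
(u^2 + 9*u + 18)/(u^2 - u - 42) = (u + 3)/(u - 7)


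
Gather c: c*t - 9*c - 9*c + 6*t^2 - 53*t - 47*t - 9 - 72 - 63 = c*(t - 18) + 6*t^2 - 100*t - 144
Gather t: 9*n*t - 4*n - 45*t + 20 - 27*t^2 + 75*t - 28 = -4*n - 27*t^2 + t*(9*n + 30) - 8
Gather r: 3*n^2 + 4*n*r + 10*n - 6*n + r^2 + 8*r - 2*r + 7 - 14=3*n^2 + 4*n + r^2 + r*(4*n + 6) - 7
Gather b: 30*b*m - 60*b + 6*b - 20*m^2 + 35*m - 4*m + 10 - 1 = b*(30*m - 54) - 20*m^2 + 31*m + 9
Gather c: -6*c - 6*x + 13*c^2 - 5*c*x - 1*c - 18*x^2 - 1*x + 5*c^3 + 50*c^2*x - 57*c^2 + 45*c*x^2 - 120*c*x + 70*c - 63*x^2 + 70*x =5*c^3 + c^2*(50*x - 44) + c*(45*x^2 - 125*x + 63) - 81*x^2 + 63*x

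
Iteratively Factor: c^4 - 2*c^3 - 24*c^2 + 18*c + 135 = (c + 3)*(c^3 - 5*c^2 - 9*c + 45) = (c - 3)*(c + 3)*(c^2 - 2*c - 15) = (c - 5)*(c - 3)*(c + 3)*(c + 3)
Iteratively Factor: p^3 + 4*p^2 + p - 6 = (p + 2)*(p^2 + 2*p - 3) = (p + 2)*(p + 3)*(p - 1)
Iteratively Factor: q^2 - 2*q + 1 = (q - 1)*(q - 1)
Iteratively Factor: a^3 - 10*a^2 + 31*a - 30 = (a - 2)*(a^2 - 8*a + 15) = (a - 5)*(a - 2)*(a - 3)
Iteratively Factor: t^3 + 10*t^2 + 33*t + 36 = (t + 3)*(t^2 + 7*t + 12) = (t + 3)*(t + 4)*(t + 3)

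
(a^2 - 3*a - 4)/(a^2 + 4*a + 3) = (a - 4)/(a + 3)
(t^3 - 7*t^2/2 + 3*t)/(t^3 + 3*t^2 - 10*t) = (t - 3/2)/(t + 5)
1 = 1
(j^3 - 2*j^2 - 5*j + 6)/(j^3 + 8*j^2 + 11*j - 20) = (j^2 - j - 6)/(j^2 + 9*j + 20)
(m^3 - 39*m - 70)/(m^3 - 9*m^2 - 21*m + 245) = (m + 2)/(m - 7)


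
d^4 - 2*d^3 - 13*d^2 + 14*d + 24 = (d - 4)*(d - 2)*(d + 1)*(d + 3)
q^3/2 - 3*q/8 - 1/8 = (q/2 + 1/4)*(q - 1)*(q + 1/2)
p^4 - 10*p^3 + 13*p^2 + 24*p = p*(p - 8)*(p - 3)*(p + 1)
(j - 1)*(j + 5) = j^2 + 4*j - 5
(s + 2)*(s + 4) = s^2 + 6*s + 8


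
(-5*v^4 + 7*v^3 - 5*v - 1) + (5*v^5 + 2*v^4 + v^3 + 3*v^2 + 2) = 5*v^5 - 3*v^4 + 8*v^3 + 3*v^2 - 5*v + 1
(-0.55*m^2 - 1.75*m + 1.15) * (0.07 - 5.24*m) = 2.882*m^3 + 9.1315*m^2 - 6.1485*m + 0.0805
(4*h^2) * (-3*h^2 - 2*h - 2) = -12*h^4 - 8*h^3 - 8*h^2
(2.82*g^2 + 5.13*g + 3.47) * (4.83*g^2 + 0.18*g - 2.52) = 13.6206*g^4 + 25.2855*g^3 + 10.5771*g^2 - 12.303*g - 8.7444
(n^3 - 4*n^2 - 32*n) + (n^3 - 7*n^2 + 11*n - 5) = 2*n^3 - 11*n^2 - 21*n - 5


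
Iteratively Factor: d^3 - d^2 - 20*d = (d + 4)*(d^2 - 5*d) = (d - 5)*(d + 4)*(d)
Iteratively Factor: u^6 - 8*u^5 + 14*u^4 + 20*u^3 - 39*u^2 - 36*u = (u + 1)*(u^5 - 9*u^4 + 23*u^3 - 3*u^2 - 36*u) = (u + 1)^2*(u^4 - 10*u^3 + 33*u^2 - 36*u) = u*(u + 1)^2*(u^3 - 10*u^2 + 33*u - 36) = u*(u - 3)*(u + 1)^2*(u^2 - 7*u + 12) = u*(u - 3)^2*(u + 1)^2*(u - 4)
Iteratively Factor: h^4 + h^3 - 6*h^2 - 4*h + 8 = (h + 2)*(h^3 - h^2 - 4*h + 4) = (h - 2)*(h + 2)*(h^2 + h - 2) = (h - 2)*(h - 1)*(h + 2)*(h + 2)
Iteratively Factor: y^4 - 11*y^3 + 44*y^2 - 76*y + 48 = (y - 2)*(y^3 - 9*y^2 + 26*y - 24) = (y - 3)*(y - 2)*(y^2 - 6*y + 8) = (y - 4)*(y - 3)*(y - 2)*(y - 2)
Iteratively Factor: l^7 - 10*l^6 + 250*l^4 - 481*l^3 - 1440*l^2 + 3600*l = (l + 4)*(l^6 - 14*l^5 + 56*l^4 + 26*l^3 - 585*l^2 + 900*l) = (l - 4)*(l + 4)*(l^5 - 10*l^4 + 16*l^3 + 90*l^2 - 225*l) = (l - 4)*(l - 3)*(l + 4)*(l^4 - 7*l^3 - 5*l^2 + 75*l) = (l - 5)*(l - 4)*(l - 3)*(l + 4)*(l^3 - 2*l^2 - 15*l) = (l - 5)^2*(l - 4)*(l - 3)*(l + 4)*(l^2 + 3*l) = l*(l - 5)^2*(l - 4)*(l - 3)*(l + 4)*(l + 3)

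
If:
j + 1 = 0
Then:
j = -1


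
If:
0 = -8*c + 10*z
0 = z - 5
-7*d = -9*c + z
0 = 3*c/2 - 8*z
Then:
No Solution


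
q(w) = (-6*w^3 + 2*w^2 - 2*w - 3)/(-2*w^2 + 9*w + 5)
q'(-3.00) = 2.00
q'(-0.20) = 1.36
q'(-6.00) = 2.47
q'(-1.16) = 1.45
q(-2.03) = -2.77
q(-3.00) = -4.58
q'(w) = (4*w - 9)*(-6*w^3 + 2*w^2 - 2*w - 3)/(-2*w^2 + 9*w + 5)^2 + (-18*w^2 + 4*w - 2)/(-2*w^2 + 9*w + 5)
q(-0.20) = -0.79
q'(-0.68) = 3.10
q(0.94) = -0.69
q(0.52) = -0.48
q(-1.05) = -1.24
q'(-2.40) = 1.84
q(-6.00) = -11.38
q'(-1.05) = 1.45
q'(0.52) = -0.16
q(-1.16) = -1.40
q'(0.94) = -0.90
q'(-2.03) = 1.72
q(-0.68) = -0.57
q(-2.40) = -3.42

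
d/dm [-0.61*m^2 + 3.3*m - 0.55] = 3.3 - 1.22*m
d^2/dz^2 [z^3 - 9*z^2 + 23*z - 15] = 6*z - 18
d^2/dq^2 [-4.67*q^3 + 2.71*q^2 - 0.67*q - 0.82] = 5.42 - 28.02*q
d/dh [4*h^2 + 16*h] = 8*h + 16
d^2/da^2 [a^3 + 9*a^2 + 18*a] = 6*a + 18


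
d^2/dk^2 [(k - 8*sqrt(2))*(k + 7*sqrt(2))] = 2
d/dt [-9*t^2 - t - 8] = -18*t - 1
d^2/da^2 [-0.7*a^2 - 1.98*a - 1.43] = -1.40000000000000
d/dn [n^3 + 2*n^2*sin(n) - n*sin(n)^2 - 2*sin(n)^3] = 2*n^2*cos(n) + 3*n^2 + 4*n*sin(n) - n*sin(2*n) - 6*sin(n)^2*cos(n) - sin(n)^2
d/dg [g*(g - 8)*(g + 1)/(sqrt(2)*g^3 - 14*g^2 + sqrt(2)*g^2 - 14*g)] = (-7 + 4*sqrt(2))/(g^2 - 14*sqrt(2)*g + 98)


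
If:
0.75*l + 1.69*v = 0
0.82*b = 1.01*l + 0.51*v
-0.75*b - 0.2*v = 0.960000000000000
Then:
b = -1.46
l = -1.53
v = 0.68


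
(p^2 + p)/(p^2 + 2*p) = (p + 1)/(p + 2)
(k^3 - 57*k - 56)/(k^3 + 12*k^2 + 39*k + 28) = (k - 8)/(k + 4)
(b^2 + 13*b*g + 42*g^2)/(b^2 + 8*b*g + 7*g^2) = (b + 6*g)/(b + g)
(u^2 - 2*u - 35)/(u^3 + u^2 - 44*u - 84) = (u + 5)/(u^2 + 8*u + 12)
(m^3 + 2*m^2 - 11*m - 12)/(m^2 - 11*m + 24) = (m^2 + 5*m + 4)/(m - 8)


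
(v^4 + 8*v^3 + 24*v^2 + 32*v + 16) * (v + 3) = v^5 + 11*v^4 + 48*v^3 + 104*v^2 + 112*v + 48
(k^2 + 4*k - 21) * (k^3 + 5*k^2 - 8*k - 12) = k^5 + 9*k^4 - 9*k^3 - 149*k^2 + 120*k + 252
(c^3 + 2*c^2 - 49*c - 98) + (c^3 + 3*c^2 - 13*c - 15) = 2*c^3 + 5*c^2 - 62*c - 113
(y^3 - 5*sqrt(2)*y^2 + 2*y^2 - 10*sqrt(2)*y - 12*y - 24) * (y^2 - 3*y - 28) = y^5 - 5*sqrt(2)*y^4 - y^4 - 46*y^3 + 5*sqrt(2)*y^3 - 44*y^2 + 170*sqrt(2)*y^2 + 280*sqrt(2)*y + 408*y + 672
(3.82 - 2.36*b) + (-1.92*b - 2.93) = 0.89 - 4.28*b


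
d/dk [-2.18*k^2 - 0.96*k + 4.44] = -4.36*k - 0.96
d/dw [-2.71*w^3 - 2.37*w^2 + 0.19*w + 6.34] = -8.13*w^2 - 4.74*w + 0.19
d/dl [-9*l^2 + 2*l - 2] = 2 - 18*l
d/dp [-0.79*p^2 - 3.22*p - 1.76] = -1.58*p - 3.22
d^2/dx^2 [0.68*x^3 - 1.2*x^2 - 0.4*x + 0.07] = 4.08*x - 2.4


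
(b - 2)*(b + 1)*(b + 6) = b^3 + 5*b^2 - 8*b - 12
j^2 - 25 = (j - 5)*(j + 5)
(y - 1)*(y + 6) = y^2 + 5*y - 6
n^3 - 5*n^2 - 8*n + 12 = (n - 6)*(n - 1)*(n + 2)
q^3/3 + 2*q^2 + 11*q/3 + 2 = (q/3 + 1/3)*(q + 2)*(q + 3)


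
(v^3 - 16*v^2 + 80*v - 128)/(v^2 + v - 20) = (v^2 - 12*v + 32)/(v + 5)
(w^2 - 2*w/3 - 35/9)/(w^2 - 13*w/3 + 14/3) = (w + 5/3)/(w - 2)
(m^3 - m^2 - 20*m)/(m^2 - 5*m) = m + 4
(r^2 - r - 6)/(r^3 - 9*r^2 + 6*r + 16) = (r^2 - r - 6)/(r^3 - 9*r^2 + 6*r + 16)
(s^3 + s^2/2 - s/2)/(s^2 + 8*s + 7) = s*(2*s - 1)/(2*(s + 7))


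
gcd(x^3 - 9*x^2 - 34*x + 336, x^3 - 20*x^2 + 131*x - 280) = x^2 - 15*x + 56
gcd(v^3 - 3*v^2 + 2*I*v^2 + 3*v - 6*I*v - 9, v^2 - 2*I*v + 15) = v + 3*I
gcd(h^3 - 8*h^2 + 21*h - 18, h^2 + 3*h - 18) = h - 3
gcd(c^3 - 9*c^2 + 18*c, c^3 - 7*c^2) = c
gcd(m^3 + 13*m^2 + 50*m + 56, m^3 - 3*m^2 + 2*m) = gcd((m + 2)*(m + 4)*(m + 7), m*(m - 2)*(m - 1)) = 1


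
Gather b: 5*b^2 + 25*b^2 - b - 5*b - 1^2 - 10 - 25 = 30*b^2 - 6*b - 36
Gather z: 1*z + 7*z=8*z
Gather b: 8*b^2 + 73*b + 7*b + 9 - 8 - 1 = 8*b^2 + 80*b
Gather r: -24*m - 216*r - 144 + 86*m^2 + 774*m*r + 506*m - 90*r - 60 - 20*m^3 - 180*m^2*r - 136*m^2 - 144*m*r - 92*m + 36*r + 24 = -20*m^3 - 50*m^2 + 390*m + r*(-180*m^2 + 630*m - 270) - 180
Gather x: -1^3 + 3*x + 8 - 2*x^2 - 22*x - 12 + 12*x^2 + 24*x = 10*x^2 + 5*x - 5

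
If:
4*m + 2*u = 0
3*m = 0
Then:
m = 0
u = 0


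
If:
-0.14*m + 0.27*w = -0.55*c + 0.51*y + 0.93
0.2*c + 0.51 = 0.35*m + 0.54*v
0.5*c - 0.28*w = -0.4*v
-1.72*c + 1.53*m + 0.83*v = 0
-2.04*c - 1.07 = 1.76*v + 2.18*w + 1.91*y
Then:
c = -1.30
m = -2.64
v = 2.17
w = 0.79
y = -2.08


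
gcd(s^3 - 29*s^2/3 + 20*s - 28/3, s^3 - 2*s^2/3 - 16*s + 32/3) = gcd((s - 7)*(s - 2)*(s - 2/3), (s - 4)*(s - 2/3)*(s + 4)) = s - 2/3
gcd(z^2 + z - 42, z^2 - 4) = 1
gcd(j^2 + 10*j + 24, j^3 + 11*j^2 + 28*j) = j + 4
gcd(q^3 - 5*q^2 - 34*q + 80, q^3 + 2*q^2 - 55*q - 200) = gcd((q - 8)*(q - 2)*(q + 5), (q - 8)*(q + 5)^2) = q^2 - 3*q - 40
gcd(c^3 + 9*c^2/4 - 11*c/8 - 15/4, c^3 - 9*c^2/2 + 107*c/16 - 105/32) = c - 5/4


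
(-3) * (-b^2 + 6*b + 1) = 3*b^2 - 18*b - 3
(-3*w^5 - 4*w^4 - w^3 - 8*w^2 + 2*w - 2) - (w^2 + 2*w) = -3*w^5 - 4*w^4 - w^3 - 9*w^2 - 2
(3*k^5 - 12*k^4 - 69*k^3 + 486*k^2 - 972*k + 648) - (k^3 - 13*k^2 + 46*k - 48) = 3*k^5 - 12*k^4 - 70*k^3 + 499*k^2 - 1018*k + 696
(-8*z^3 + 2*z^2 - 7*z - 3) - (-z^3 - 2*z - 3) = -7*z^3 + 2*z^2 - 5*z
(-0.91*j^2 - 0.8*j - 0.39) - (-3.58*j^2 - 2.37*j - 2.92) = 2.67*j^2 + 1.57*j + 2.53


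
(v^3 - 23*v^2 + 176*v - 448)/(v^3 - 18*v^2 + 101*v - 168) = (v - 8)/(v - 3)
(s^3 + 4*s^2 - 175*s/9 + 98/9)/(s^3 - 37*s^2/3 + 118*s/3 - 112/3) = (3*s^2 + 19*s - 14)/(3*(s^2 - 10*s + 16))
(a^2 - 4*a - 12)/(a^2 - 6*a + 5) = (a^2 - 4*a - 12)/(a^2 - 6*a + 5)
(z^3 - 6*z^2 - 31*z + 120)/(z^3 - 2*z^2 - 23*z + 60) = (z - 8)/(z - 4)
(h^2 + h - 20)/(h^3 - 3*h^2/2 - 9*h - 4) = 2*(h + 5)/(2*h^2 + 5*h + 2)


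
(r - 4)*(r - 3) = r^2 - 7*r + 12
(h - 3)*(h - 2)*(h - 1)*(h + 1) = h^4 - 5*h^3 + 5*h^2 + 5*h - 6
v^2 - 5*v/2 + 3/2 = (v - 3/2)*(v - 1)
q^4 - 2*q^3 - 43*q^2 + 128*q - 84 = (q - 6)*(q - 2)*(q - 1)*(q + 7)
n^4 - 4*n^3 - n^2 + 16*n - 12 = (n - 3)*(n - 2)*(n - 1)*(n + 2)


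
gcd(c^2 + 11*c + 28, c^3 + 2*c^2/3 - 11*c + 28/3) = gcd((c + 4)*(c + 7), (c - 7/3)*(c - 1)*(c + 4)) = c + 4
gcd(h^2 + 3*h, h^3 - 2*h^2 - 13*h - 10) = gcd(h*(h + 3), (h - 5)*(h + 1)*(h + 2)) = 1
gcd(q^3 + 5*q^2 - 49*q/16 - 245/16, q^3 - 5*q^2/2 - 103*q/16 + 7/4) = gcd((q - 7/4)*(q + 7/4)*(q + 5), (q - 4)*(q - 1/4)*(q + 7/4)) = q + 7/4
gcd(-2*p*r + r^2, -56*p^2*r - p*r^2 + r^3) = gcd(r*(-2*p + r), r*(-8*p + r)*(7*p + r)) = r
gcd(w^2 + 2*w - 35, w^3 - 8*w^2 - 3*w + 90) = w - 5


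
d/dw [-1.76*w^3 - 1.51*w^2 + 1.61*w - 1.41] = -5.28*w^2 - 3.02*w + 1.61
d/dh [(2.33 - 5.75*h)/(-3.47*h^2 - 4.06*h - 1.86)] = (-19.9525*h^2 + 16.1702*h + 20.1548)/(12.0409*h^4 + 28.1764*h^3 + 29.392*h^2 + 15.1032*h + 3.4596)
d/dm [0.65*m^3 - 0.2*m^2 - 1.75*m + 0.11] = 1.95*m^2 - 0.4*m - 1.75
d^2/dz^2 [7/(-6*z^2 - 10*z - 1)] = 28*(18*z^2 + 30*z - 2*(6*z + 5)^2 + 3)/(6*z^2 + 10*z + 1)^3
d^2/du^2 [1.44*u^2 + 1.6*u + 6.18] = 2.88000000000000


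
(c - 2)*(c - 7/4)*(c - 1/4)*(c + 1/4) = c^4 - 15*c^3/4 + 55*c^2/16 + 15*c/64 - 7/32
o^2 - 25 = (o - 5)*(o + 5)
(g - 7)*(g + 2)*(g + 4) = g^3 - g^2 - 34*g - 56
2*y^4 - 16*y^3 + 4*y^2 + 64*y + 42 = (y - 7)*(y - 3)*(sqrt(2)*y + sqrt(2))^2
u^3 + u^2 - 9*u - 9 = (u - 3)*(u + 1)*(u + 3)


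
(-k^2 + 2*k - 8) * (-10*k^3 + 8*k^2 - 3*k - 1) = 10*k^5 - 28*k^4 + 99*k^3 - 69*k^2 + 22*k + 8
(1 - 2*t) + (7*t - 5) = 5*t - 4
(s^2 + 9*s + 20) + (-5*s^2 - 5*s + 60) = -4*s^2 + 4*s + 80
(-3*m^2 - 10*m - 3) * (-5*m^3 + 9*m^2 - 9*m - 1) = 15*m^5 + 23*m^4 - 48*m^3 + 66*m^2 + 37*m + 3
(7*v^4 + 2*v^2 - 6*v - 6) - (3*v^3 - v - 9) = 7*v^4 - 3*v^3 + 2*v^2 - 5*v + 3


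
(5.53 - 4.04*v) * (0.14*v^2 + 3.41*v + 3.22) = -0.5656*v^3 - 13.0022*v^2 + 5.8485*v + 17.8066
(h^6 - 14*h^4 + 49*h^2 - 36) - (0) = h^6 - 14*h^4 + 49*h^2 - 36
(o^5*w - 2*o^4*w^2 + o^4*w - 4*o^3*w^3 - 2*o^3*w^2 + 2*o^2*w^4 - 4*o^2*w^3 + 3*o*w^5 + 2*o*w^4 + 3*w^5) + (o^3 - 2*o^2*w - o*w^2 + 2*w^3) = o^5*w - 2*o^4*w^2 + o^4*w - 4*o^3*w^3 - 2*o^3*w^2 + o^3 + 2*o^2*w^4 - 4*o^2*w^3 - 2*o^2*w + 3*o*w^5 + 2*o*w^4 - o*w^2 + 3*w^5 + 2*w^3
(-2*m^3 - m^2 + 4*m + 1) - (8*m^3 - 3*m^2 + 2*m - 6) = -10*m^3 + 2*m^2 + 2*m + 7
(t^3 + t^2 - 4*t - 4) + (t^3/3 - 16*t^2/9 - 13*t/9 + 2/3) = 4*t^3/3 - 7*t^2/9 - 49*t/9 - 10/3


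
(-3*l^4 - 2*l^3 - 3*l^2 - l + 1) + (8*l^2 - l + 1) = -3*l^4 - 2*l^3 + 5*l^2 - 2*l + 2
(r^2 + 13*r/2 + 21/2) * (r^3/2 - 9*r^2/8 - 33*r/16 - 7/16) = r^5/2 + 17*r^4/8 - 33*r^3/8 - 821*r^2/32 - 49*r/2 - 147/32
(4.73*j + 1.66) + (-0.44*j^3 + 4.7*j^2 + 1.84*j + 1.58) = -0.44*j^3 + 4.7*j^2 + 6.57*j + 3.24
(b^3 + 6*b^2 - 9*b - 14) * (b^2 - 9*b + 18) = b^5 - 3*b^4 - 45*b^3 + 175*b^2 - 36*b - 252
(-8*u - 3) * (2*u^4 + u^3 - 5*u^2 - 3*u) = -16*u^5 - 14*u^4 + 37*u^3 + 39*u^2 + 9*u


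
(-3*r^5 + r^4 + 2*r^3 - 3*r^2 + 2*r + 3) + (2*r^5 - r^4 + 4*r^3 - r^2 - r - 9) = -r^5 + 6*r^3 - 4*r^2 + r - 6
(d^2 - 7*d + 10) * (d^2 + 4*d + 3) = d^4 - 3*d^3 - 15*d^2 + 19*d + 30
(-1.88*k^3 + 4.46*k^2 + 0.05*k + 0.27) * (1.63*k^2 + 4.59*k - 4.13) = -3.0644*k^5 - 1.3594*k^4 + 28.3173*k^3 - 17.7502*k^2 + 1.0328*k - 1.1151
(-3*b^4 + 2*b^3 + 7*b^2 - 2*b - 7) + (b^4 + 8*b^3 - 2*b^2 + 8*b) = -2*b^4 + 10*b^3 + 5*b^2 + 6*b - 7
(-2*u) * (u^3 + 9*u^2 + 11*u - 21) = -2*u^4 - 18*u^3 - 22*u^2 + 42*u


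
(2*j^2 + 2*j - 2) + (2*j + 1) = 2*j^2 + 4*j - 1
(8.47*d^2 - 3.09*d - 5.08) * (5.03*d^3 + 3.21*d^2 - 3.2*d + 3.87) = 42.6041*d^5 + 11.646*d^4 - 62.5753*d^3 + 26.3601*d^2 + 4.2977*d - 19.6596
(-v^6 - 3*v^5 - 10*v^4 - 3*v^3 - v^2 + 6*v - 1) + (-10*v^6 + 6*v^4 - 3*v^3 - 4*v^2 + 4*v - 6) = -11*v^6 - 3*v^5 - 4*v^4 - 6*v^3 - 5*v^2 + 10*v - 7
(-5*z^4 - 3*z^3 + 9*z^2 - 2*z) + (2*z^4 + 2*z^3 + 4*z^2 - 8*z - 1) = -3*z^4 - z^3 + 13*z^2 - 10*z - 1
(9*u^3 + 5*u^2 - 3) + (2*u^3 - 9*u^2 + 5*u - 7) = 11*u^3 - 4*u^2 + 5*u - 10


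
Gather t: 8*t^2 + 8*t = 8*t^2 + 8*t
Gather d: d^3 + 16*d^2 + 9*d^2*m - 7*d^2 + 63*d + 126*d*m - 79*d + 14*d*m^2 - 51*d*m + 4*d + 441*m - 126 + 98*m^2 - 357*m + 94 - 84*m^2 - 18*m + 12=d^3 + d^2*(9*m + 9) + d*(14*m^2 + 75*m - 12) + 14*m^2 + 66*m - 20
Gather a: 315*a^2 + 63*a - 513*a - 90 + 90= 315*a^2 - 450*a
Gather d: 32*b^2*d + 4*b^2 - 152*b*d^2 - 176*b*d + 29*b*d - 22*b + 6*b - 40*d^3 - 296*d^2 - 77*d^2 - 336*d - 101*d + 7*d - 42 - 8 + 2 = 4*b^2 - 16*b - 40*d^3 + d^2*(-152*b - 373) + d*(32*b^2 - 147*b - 430) - 48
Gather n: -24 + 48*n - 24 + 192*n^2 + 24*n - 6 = 192*n^2 + 72*n - 54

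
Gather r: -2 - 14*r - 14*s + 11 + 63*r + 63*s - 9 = 49*r + 49*s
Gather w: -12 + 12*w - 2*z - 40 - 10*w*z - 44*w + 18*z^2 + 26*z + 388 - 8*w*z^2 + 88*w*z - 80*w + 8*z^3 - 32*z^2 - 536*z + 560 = w*(-8*z^2 + 78*z - 112) + 8*z^3 - 14*z^2 - 512*z + 896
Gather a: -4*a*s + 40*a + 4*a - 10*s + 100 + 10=a*(44 - 4*s) - 10*s + 110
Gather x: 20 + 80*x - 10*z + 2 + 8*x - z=88*x - 11*z + 22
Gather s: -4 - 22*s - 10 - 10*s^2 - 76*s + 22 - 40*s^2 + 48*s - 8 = -50*s^2 - 50*s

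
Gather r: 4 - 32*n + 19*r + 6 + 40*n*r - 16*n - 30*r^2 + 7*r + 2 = -48*n - 30*r^2 + r*(40*n + 26) + 12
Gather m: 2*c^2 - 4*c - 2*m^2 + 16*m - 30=2*c^2 - 4*c - 2*m^2 + 16*m - 30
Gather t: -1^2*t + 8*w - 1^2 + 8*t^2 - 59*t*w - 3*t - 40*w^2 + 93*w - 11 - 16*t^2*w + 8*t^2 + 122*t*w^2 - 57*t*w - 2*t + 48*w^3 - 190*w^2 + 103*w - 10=t^2*(16 - 16*w) + t*(122*w^2 - 116*w - 6) + 48*w^3 - 230*w^2 + 204*w - 22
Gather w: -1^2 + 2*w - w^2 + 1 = -w^2 + 2*w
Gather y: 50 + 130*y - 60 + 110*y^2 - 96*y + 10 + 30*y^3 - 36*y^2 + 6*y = 30*y^3 + 74*y^2 + 40*y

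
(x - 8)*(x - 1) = x^2 - 9*x + 8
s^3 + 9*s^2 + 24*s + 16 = (s + 1)*(s + 4)^2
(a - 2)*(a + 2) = a^2 - 4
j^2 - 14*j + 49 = (j - 7)^2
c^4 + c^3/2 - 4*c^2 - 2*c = c*(c - 2)*(c + 1/2)*(c + 2)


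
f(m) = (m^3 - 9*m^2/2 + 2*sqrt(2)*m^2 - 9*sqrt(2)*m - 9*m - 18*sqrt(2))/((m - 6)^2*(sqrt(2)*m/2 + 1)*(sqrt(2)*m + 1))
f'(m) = (3*m^2 - 9*m + 4*sqrt(2)*m - 9*sqrt(2) - 9)/((m - 6)^2*(sqrt(2)*m/2 + 1)*(sqrt(2)*m + 1)) - sqrt(2)*(m^3 - 9*m^2/2 + 2*sqrt(2)*m^2 - 9*sqrt(2)*m - 9*m - 18*sqrt(2))/((m - 6)^2*(sqrt(2)*m/2 + 1)*(sqrt(2)*m + 1)^2) - sqrt(2)*(m^3 - 9*m^2/2 + 2*sqrt(2)*m^2 - 9*sqrt(2)*m - 9*m - 18*sqrt(2))/(2*(m - 6)^2*(sqrt(2)*m/2 + 1)^2*(sqrt(2)*m + 1)) - 2*(m^3 - 9*m^2/2 + 2*sqrt(2)*m^2 - 9*sqrt(2)*m - 9*m - 18*sqrt(2))/((m - 6)^3*(sqrt(2)*m/2 + 1)*(sqrt(2)*m + 1))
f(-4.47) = -0.04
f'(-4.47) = 0.01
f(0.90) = -0.47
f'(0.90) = 0.08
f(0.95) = -0.47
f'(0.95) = 0.07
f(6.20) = 6.61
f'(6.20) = -33.28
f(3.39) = -0.59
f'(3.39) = -0.18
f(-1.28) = 0.61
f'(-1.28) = -0.23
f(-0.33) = -1.13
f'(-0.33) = 2.44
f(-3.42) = -0.02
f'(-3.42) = 0.03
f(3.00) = -0.53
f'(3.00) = -0.12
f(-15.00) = -0.04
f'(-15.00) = 0.00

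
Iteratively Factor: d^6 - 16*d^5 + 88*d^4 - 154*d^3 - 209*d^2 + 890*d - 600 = (d - 3)*(d^5 - 13*d^4 + 49*d^3 - 7*d^2 - 230*d + 200) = (d - 5)*(d - 3)*(d^4 - 8*d^3 + 9*d^2 + 38*d - 40) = (d - 5)*(d - 3)*(d + 2)*(d^3 - 10*d^2 + 29*d - 20) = (d - 5)*(d - 3)*(d - 1)*(d + 2)*(d^2 - 9*d + 20) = (d - 5)*(d - 4)*(d - 3)*(d - 1)*(d + 2)*(d - 5)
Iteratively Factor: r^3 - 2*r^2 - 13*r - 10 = (r + 2)*(r^2 - 4*r - 5) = (r + 1)*(r + 2)*(r - 5)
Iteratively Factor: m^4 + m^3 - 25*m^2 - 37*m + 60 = (m - 1)*(m^3 + 2*m^2 - 23*m - 60) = (m - 1)*(m + 4)*(m^2 - 2*m - 15) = (m - 1)*(m + 3)*(m + 4)*(m - 5)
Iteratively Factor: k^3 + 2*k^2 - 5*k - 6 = (k + 1)*(k^2 + k - 6) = (k - 2)*(k + 1)*(k + 3)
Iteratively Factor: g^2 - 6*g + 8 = (g - 2)*(g - 4)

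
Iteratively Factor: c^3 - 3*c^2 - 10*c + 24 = (c - 4)*(c^2 + c - 6) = (c - 4)*(c + 3)*(c - 2)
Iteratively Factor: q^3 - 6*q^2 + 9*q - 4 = (q - 4)*(q^2 - 2*q + 1) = (q - 4)*(q - 1)*(q - 1)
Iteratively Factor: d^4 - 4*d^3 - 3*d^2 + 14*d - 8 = (d - 1)*(d^3 - 3*d^2 - 6*d + 8) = (d - 1)*(d + 2)*(d^2 - 5*d + 4) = (d - 1)^2*(d + 2)*(d - 4)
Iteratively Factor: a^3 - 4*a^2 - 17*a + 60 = (a + 4)*(a^2 - 8*a + 15) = (a - 5)*(a + 4)*(a - 3)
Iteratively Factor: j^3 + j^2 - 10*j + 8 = (j + 4)*(j^2 - 3*j + 2) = (j - 1)*(j + 4)*(j - 2)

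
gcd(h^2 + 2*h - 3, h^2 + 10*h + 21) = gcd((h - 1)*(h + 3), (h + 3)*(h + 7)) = h + 3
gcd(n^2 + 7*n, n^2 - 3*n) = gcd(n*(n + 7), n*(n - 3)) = n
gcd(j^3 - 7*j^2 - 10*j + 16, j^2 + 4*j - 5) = j - 1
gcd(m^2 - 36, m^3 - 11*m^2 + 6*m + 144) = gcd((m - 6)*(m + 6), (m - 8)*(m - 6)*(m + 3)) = m - 6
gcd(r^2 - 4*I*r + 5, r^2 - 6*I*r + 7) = r + I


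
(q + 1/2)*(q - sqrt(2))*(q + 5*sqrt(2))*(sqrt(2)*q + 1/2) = sqrt(2)*q^4 + sqrt(2)*q^3/2 + 17*q^3/2 - 8*sqrt(2)*q^2 + 17*q^2/4 - 4*sqrt(2)*q - 5*q - 5/2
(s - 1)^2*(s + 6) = s^3 + 4*s^2 - 11*s + 6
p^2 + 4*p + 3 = (p + 1)*(p + 3)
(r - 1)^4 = r^4 - 4*r^3 + 6*r^2 - 4*r + 1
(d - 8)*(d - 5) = d^2 - 13*d + 40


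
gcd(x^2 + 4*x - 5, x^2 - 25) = x + 5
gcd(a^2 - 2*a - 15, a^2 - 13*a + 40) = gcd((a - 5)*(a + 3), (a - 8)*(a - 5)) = a - 5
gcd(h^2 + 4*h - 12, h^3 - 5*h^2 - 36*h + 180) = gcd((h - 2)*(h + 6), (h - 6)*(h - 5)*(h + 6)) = h + 6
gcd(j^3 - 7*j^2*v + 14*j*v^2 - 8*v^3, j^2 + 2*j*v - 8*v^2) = -j + 2*v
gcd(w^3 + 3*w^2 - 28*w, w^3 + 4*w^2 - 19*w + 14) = w + 7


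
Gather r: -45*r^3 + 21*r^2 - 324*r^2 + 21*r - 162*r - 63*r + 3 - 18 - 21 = -45*r^3 - 303*r^2 - 204*r - 36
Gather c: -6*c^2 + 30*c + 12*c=-6*c^2 + 42*c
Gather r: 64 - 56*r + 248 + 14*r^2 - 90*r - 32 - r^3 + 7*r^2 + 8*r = -r^3 + 21*r^2 - 138*r + 280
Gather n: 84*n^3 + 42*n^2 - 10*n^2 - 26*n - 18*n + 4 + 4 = 84*n^3 + 32*n^2 - 44*n + 8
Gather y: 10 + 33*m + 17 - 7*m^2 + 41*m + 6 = -7*m^2 + 74*m + 33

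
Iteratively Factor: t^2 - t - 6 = (t + 2)*(t - 3)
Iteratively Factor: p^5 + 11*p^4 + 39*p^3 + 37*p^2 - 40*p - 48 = (p + 1)*(p^4 + 10*p^3 + 29*p^2 + 8*p - 48) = (p + 1)*(p + 3)*(p^3 + 7*p^2 + 8*p - 16) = (p + 1)*(p + 3)*(p + 4)*(p^2 + 3*p - 4) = (p + 1)*(p + 3)*(p + 4)^2*(p - 1)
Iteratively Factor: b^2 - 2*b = (b)*(b - 2)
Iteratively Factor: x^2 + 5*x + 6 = (x + 3)*(x + 2)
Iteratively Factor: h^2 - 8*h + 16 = (h - 4)*(h - 4)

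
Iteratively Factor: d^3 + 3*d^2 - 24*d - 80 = (d + 4)*(d^2 - d - 20) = (d - 5)*(d + 4)*(d + 4)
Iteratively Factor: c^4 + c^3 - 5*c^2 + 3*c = (c + 3)*(c^3 - 2*c^2 + c) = c*(c + 3)*(c^2 - 2*c + 1) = c*(c - 1)*(c + 3)*(c - 1)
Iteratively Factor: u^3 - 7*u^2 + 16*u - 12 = (u - 2)*(u^2 - 5*u + 6) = (u - 2)^2*(u - 3)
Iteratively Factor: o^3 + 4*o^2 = (o)*(o^2 + 4*o) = o*(o + 4)*(o)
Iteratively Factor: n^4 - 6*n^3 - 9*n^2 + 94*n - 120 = (n + 4)*(n^3 - 10*n^2 + 31*n - 30) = (n - 5)*(n + 4)*(n^2 - 5*n + 6) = (n - 5)*(n - 3)*(n + 4)*(n - 2)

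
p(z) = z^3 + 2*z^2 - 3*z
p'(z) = 3*z^2 + 4*z - 3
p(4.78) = 140.57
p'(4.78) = 84.67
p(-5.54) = -92.03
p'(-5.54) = 66.91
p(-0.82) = 3.25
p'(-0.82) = -4.26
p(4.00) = 84.00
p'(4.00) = 61.00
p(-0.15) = 0.49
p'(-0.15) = -3.53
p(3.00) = 36.00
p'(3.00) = 36.00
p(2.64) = 24.42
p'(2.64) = 28.47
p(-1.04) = 4.16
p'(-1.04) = -3.92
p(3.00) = 36.00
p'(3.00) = 36.00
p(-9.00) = -540.00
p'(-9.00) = 204.00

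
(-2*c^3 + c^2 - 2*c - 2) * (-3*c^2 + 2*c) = 6*c^5 - 7*c^4 + 8*c^3 + 2*c^2 - 4*c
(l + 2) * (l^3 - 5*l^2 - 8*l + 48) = l^4 - 3*l^3 - 18*l^2 + 32*l + 96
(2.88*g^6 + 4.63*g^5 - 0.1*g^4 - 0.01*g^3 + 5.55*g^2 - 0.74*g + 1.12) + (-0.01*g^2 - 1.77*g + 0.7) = 2.88*g^6 + 4.63*g^5 - 0.1*g^4 - 0.01*g^3 + 5.54*g^2 - 2.51*g + 1.82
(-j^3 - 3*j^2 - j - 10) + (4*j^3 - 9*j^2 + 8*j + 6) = 3*j^3 - 12*j^2 + 7*j - 4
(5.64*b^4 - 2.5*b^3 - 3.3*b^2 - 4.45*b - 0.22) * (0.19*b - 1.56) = 1.0716*b^5 - 9.2734*b^4 + 3.273*b^3 + 4.3025*b^2 + 6.9002*b + 0.3432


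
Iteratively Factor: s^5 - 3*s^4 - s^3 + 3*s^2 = (s - 3)*(s^4 - s^2) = s*(s - 3)*(s^3 - s) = s*(s - 3)*(s - 1)*(s^2 + s) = s*(s - 3)*(s - 1)*(s + 1)*(s)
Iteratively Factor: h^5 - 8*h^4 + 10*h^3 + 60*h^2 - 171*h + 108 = (h - 3)*(h^4 - 5*h^3 - 5*h^2 + 45*h - 36) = (h - 4)*(h - 3)*(h^3 - h^2 - 9*h + 9) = (h - 4)*(h - 3)^2*(h^2 + 2*h - 3) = (h - 4)*(h - 3)^2*(h - 1)*(h + 3)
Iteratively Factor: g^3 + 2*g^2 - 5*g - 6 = (g + 3)*(g^2 - g - 2) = (g + 1)*(g + 3)*(g - 2)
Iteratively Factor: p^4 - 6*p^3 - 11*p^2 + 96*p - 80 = (p - 5)*(p^3 - p^2 - 16*p + 16) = (p - 5)*(p - 4)*(p^2 + 3*p - 4) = (p - 5)*(p - 4)*(p - 1)*(p + 4)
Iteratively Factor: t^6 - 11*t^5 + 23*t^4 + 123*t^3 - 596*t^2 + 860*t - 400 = (t - 2)*(t^5 - 9*t^4 + 5*t^3 + 133*t^2 - 330*t + 200) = (t - 5)*(t - 2)*(t^4 - 4*t^3 - 15*t^2 + 58*t - 40) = (t - 5)^2*(t - 2)*(t^3 + t^2 - 10*t + 8) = (t - 5)^2*(t - 2)*(t - 1)*(t^2 + 2*t - 8) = (t - 5)^2*(t - 2)^2*(t - 1)*(t + 4)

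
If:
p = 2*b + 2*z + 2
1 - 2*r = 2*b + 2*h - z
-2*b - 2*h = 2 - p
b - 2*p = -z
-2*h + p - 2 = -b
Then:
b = 0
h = -4/3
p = -2/3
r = 7/6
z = -4/3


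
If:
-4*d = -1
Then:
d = 1/4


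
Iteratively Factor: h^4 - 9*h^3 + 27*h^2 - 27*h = (h)*(h^3 - 9*h^2 + 27*h - 27) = h*(h - 3)*(h^2 - 6*h + 9) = h*(h - 3)^2*(h - 3)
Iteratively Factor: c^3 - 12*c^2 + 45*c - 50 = (c - 5)*(c^2 - 7*c + 10) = (c - 5)^2*(c - 2)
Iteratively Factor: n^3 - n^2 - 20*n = (n)*(n^2 - n - 20) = n*(n - 5)*(n + 4)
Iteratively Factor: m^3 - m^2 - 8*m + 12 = (m - 2)*(m^2 + m - 6) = (m - 2)^2*(m + 3)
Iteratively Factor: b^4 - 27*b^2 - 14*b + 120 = (b + 4)*(b^3 - 4*b^2 - 11*b + 30) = (b - 2)*(b + 4)*(b^2 - 2*b - 15) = (b - 5)*(b - 2)*(b + 4)*(b + 3)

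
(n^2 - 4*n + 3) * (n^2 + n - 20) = n^4 - 3*n^3 - 21*n^2 + 83*n - 60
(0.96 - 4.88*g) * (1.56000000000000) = 1.4976 - 7.6128*g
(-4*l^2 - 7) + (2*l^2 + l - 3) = -2*l^2 + l - 10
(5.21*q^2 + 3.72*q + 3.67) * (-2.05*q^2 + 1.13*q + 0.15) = -10.6805*q^4 - 1.7387*q^3 - 2.5384*q^2 + 4.7051*q + 0.5505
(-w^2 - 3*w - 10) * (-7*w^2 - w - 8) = 7*w^4 + 22*w^3 + 81*w^2 + 34*w + 80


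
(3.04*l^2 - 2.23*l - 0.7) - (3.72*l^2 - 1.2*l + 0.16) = -0.68*l^2 - 1.03*l - 0.86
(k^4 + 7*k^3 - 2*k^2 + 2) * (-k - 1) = -k^5 - 8*k^4 - 5*k^3 + 2*k^2 - 2*k - 2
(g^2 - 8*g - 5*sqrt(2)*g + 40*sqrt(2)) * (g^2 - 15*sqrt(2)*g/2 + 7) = g^4 - 25*sqrt(2)*g^3/2 - 8*g^3 + 82*g^2 + 100*sqrt(2)*g^2 - 656*g - 35*sqrt(2)*g + 280*sqrt(2)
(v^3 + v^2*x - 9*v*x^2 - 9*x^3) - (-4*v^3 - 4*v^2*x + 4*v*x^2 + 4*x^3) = 5*v^3 + 5*v^2*x - 13*v*x^2 - 13*x^3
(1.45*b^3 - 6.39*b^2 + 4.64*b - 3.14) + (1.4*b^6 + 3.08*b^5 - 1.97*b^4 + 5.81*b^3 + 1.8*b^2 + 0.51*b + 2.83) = 1.4*b^6 + 3.08*b^5 - 1.97*b^4 + 7.26*b^3 - 4.59*b^2 + 5.15*b - 0.31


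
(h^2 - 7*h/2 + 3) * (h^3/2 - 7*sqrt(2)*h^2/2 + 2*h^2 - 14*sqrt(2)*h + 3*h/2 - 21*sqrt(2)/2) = h^5/2 - 7*sqrt(2)*h^4/2 + h^4/4 - 4*h^3 - 7*sqrt(2)*h^3/4 + 3*h^2/4 + 28*sqrt(2)*h^2 - 21*sqrt(2)*h/4 + 9*h/2 - 63*sqrt(2)/2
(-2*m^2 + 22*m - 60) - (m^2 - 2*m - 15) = -3*m^2 + 24*m - 45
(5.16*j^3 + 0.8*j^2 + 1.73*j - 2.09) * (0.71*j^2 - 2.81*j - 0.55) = 3.6636*j^5 - 13.9316*j^4 - 3.8577*j^3 - 6.7852*j^2 + 4.9214*j + 1.1495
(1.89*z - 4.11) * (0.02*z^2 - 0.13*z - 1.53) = 0.0378*z^3 - 0.3279*z^2 - 2.3574*z + 6.2883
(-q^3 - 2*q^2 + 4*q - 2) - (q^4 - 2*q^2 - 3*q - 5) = -q^4 - q^3 + 7*q + 3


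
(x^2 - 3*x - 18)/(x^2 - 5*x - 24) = (x - 6)/(x - 8)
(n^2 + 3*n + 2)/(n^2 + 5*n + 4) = (n + 2)/(n + 4)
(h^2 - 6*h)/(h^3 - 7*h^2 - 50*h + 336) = h/(h^2 - h - 56)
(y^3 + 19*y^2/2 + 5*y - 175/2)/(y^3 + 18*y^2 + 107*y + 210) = (y - 5/2)/(y + 6)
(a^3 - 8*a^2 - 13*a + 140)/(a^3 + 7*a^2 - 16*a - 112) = (a^2 - 12*a + 35)/(a^2 + 3*a - 28)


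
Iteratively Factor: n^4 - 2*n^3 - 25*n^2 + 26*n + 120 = (n + 4)*(n^3 - 6*n^2 - n + 30) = (n - 3)*(n + 4)*(n^2 - 3*n - 10) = (n - 5)*(n - 3)*(n + 4)*(n + 2)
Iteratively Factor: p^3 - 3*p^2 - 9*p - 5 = (p + 1)*(p^2 - 4*p - 5) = (p - 5)*(p + 1)*(p + 1)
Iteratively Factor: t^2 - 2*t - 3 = (t - 3)*(t + 1)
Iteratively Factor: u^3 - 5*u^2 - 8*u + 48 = (u - 4)*(u^2 - u - 12) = (u - 4)*(u + 3)*(u - 4)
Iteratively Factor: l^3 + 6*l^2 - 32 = (l - 2)*(l^2 + 8*l + 16) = (l - 2)*(l + 4)*(l + 4)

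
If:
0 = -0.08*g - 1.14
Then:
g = -14.25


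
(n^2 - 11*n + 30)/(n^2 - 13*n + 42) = (n - 5)/(n - 7)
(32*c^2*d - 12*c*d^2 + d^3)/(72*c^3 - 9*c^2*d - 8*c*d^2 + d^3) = d*(4*c - d)/(9*c^2 - d^2)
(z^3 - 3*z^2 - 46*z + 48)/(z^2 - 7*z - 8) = (z^2 + 5*z - 6)/(z + 1)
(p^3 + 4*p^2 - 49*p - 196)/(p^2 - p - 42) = (p^2 + 11*p + 28)/(p + 6)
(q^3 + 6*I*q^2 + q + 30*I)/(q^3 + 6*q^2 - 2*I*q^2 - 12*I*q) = (q^2 + 8*I*q - 15)/(q*(q + 6))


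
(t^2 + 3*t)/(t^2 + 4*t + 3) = t/(t + 1)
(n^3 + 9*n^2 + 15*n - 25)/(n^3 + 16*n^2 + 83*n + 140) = (n^2 + 4*n - 5)/(n^2 + 11*n + 28)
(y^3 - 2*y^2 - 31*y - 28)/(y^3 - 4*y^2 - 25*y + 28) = (y + 1)/(y - 1)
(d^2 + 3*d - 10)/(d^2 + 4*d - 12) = (d + 5)/(d + 6)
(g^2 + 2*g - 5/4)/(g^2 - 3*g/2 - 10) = (g - 1/2)/(g - 4)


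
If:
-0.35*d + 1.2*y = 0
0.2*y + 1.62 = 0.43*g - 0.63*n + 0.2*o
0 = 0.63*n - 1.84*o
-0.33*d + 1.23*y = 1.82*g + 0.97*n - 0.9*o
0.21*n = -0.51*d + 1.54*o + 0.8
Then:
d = 0.16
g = 0.83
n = -2.27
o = -0.78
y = 0.05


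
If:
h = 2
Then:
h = 2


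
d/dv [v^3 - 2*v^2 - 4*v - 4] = 3*v^2 - 4*v - 4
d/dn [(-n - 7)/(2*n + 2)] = 3/(n^2 + 2*n + 1)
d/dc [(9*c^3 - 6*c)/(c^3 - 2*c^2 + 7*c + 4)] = 6*(-3*c^4 + 23*c^3 + 16*c^2 - 4)/(c^6 - 4*c^5 + 18*c^4 - 20*c^3 + 33*c^2 + 56*c + 16)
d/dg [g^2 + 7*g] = 2*g + 7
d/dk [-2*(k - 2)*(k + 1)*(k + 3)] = -6*k^2 - 8*k + 10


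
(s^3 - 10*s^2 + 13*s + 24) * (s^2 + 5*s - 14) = s^5 - 5*s^4 - 51*s^3 + 229*s^2 - 62*s - 336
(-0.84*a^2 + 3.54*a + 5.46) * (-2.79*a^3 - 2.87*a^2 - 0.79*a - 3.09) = 2.3436*a^5 - 7.4658*a^4 - 24.7296*a^3 - 15.8712*a^2 - 15.252*a - 16.8714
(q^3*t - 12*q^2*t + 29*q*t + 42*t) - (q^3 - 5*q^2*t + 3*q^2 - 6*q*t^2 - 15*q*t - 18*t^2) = q^3*t - q^3 - 7*q^2*t - 3*q^2 + 6*q*t^2 + 44*q*t + 18*t^2 + 42*t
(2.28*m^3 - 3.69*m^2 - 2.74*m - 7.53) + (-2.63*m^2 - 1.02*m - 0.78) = 2.28*m^3 - 6.32*m^2 - 3.76*m - 8.31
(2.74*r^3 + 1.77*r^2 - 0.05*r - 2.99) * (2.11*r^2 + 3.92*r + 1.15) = 5.7814*r^5 + 14.4755*r^4 + 9.9839*r^3 - 4.4694*r^2 - 11.7783*r - 3.4385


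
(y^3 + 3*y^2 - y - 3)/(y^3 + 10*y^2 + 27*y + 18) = (y - 1)/(y + 6)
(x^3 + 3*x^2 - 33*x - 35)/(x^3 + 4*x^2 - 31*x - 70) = (x + 1)/(x + 2)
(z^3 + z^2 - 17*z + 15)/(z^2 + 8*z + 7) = (z^3 + z^2 - 17*z + 15)/(z^2 + 8*z + 7)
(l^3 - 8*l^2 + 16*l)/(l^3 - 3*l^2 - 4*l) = (l - 4)/(l + 1)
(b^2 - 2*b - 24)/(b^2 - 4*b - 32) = (b - 6)/(b - 8)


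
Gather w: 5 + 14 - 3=16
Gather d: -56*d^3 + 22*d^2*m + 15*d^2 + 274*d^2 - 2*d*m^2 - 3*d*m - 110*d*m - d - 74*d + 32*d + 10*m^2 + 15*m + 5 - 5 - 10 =-56*d^3 + d^2*(22*m + 289) + d*(-2*m^2 - 113*m - 43) + 10*m^2 + 15*m - 10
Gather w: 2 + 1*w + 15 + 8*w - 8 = 9*w + 9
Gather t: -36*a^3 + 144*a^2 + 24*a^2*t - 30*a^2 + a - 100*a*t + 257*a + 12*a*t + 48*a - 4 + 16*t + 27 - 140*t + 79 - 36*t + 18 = -36*a^3 + 114*a^2 + 306*a + t*(24*a^2 - 88*a - 160) + 120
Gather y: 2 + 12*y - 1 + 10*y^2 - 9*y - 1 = 10*y^2 + 3*y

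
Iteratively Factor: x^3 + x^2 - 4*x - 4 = (x + 2)*(x^2 - x - 2) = (x + 1)*(x + 2)*(x - 2)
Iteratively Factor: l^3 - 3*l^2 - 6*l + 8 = (l - 4)*(l^2 + l - 2) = (l - 4)*(l - 1)*(l + 2)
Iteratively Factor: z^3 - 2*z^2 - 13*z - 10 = (z - 5)*(z^2 + 3*z + 2) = (z - 5)*(z + 2)*(z + 1)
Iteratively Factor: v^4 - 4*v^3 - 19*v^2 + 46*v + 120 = (v - 4)*(v^3 - 19*v - 30) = (v - 5)*(v - 4)*(v^2 + 5*v + 6) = (v - 5)*(v - 4)*(v + 3)*(v + 2)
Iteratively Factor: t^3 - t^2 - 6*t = (t - 3)*(t^2 + 2*t) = (t - 3)*(t + 2)*(t)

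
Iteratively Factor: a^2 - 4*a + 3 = (a - 1)*(a - 3)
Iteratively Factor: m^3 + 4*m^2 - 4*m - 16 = (m + 2)*(m^2 + 2*m - 8) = (m - 2)*(m + 2)*(m + 4)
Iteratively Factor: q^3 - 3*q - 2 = (q + 1)*(q^2 - q - 2) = (q + 1)^2*(q - 2)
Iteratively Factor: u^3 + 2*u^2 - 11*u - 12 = (u + 4)*(u^2 - 2*u - 3) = (u + 1)*(u + 4)*(u - 3)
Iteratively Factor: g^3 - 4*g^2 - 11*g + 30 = (g + 3)*(g^2 - 7*g + 10) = (g - 2)*(g + 3)*(g - 5)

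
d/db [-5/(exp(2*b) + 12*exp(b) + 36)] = 10*(exp(b) + 6)*exp(b)/(exp(2*b) + 12*exp(b) + 36)^2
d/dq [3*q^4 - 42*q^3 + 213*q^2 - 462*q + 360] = 12*q^3 - 126*q^2 + 426*q - 462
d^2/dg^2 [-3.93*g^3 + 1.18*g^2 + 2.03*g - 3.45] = 2.36 - 23.58*g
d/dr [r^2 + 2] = 2*r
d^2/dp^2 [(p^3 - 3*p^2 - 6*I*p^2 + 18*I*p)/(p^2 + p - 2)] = (p^3*(12 + 48*I) + p^2*(-48 - 72*I) + p*(24 + 216*I) - 24 + 24*I)/(p^6 + 3*p^5 - 3*p^4 - 11*p^3 + 6*p^2 + 12*p - 8)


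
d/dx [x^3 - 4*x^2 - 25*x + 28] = 3*x^2 - 8*x - 25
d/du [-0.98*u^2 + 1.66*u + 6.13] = 1.66 - 1.96*u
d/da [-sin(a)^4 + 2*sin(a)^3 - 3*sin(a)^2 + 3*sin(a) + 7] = (-9*sin(a) + sin(3*a) - 3*cos(2*a) + 6)*cos(a)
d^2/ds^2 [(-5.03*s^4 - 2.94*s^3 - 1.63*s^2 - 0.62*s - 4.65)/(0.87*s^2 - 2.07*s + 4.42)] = (-7.614414*s^6 + 54.351162*s^5 - 245.372454*s^4 + 726.949962*s^3 - 1001.331186*s^2 - 280.072098*s - 79.12127)/(0.658503*s^6 - 4.700349*s^5 + 21.220083*s^4 - 56.629611*s^3 + 107.807778*s^2 - 121.321044*s + 86.350888)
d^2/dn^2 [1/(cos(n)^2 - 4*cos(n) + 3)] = (-4*sin(n)^4 + 6*sin(n)^2 - 27*cos(n) + 3*cos(3*n) + 24)/((cos(n) - 3)^3*(cos(n) - 1)^3)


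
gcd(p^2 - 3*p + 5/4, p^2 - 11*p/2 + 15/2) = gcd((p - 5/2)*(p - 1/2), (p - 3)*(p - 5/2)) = p - 5/2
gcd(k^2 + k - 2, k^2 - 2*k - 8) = k + 2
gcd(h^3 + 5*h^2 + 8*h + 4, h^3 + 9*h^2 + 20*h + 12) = h^2 + 3*h + 2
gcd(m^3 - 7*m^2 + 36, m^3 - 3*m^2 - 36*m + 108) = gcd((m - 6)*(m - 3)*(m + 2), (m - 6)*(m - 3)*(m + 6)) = m^2 - 9*m + 18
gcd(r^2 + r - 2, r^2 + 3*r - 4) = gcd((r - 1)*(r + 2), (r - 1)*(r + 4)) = r - 1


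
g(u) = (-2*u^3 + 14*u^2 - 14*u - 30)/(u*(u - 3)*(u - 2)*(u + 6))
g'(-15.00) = 0.03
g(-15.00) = 0.24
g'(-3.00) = 0.30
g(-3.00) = -0.71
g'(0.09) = 102.63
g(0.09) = -10.22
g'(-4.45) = 0.97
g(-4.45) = -1.47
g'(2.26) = -16.45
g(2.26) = 3.68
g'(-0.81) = 1.21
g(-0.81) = 0.19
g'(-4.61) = 1.20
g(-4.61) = -1.64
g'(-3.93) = 0.56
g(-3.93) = -1.08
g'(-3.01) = 0.30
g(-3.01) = -0.71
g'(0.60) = 1.79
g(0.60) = -2.54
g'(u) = (-6*u^2 + 28*u - 14)/(u*(u - 3)*(u - 2)*(u + 6)) - (-2*u^3 + 14*u^2 - 14*u - 30)/(u*(u - 3)*(u - 2)*(u + 6)^2) - (-2*u^3 + 14*u^2 - 14*u - 30)/(u*(u - 3)*(u - 2)^2*(u + 6)) - (-2*u^3 + 14*u^2 - 14*u - 30)/(u*(u - 3)^2*(u - 2)*(u + 6)) - (-2*u^3 + 14*u^2 - 14*u - 30)/(u^2*(u - 3)*(u - 2)*(u + 6)) = 2*(u^4 - 8*u^3 - 19*u^2 - 40*u + 60)/(u^2*(u^4 + 8*u^3 - 8*u^2 - 96*u + 144))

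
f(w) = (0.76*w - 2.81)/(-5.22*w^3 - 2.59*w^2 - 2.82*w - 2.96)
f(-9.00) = -0.00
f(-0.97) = -1.69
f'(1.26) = -0.18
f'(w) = (0.76*w - 2.81)*(15.66*w^2 + 5.18*w + 2.82)/(-5.22*w^3 - 2.59*w^2 - 2.82*w - 2.96)^2 + 0.76/(-5.22*w^3 - 2.59*w^2 - 2.82*w - 2.96) = (7.9344*w^3 - 42.0362*w^2 - 14.5558*w - 10.1738)/(27.2484*w^6 + 27.0396*w^5 + 36.1489*w^4 + 45.51*w^3 + 23.2852*w^2 + 16.6944*w + 8.7616)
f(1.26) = 0.09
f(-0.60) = 3.04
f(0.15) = 0.78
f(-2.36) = -0.08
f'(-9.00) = -0.00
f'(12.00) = 0.00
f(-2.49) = -0.07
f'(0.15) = -1.11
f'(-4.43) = -0.01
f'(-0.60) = -15.89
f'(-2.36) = -0.09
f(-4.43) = -0.01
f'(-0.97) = -9.69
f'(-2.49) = -0.08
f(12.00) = -0.00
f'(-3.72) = -0.02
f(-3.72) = -0.02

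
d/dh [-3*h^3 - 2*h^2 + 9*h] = -9*h^2 - 4*h + 9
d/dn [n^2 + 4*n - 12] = 2*n + 4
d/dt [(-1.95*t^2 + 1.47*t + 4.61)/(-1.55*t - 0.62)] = (3.0225*t^2 + 2.418*t + 6.2341)/(2.4025*t^2 + 1.922*t + 0.3844)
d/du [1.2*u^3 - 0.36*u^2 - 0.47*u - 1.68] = 3.6*u^2 - 0.72*u - 0.47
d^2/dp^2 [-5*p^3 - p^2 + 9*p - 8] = -30*p - 2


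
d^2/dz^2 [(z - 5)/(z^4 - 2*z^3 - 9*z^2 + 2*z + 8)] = 2*(4*(z - 5)*(2*z^3 - 3*z^2 - 9*z + 1)^2 + (-4*z^3 + 6*z^2 + 18*z + 3*(z - 5)*(-2*z^2 + 2*z + 3) - 2)*(z^4 - 2*z^3 - 9*z^2 + 2*z + 8))/(z^4 - 2*z^3 - 9*z^2 + 2*z + 8)^3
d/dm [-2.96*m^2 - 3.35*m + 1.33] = -5.92*m - 3.35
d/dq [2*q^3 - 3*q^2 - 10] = 6*q*(q - 1)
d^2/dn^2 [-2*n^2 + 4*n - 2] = -4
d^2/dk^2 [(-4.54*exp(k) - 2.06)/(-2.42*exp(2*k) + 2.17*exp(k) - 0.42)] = (26.588056*exp(4*k) + 72.098092*exp(3*k) - 60.140388*exp(2*k) + 5.462954*exp(k) + 2.67834)*exp(k)/(14.172488*exp(6*k) - 38.125164*exp(5*k) + 41.565678*exp(4*k) - 23.451841*exp(3*k) + 7.213878*exp(2*k) - 1.148364*exp(k) + 0.074088)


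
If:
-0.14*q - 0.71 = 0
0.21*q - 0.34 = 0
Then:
No Solution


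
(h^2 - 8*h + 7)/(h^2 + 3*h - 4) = (h - 7)/(h + 4)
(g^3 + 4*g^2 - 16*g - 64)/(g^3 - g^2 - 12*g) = (g^2 + 8*g + 16)/(g*(g + 3))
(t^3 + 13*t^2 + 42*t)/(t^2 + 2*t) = (t^2 + 13*t + 42)/(t + 2)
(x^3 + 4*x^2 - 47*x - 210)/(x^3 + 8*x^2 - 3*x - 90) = (x - 7)/(x - 3)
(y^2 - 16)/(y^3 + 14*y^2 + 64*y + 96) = (y - 4)/(y^2 + 10*y + 24)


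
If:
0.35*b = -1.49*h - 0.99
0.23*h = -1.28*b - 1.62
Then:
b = -1.20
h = -0.38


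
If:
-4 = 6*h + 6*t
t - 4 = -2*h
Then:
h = 14/3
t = -16/3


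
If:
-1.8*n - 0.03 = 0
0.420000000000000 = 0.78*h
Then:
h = 0.54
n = -0.02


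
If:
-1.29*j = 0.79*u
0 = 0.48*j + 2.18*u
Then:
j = 0.00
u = 0.00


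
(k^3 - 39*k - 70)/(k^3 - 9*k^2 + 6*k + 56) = (k + 5)/(k - 4)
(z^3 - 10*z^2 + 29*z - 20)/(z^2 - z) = z - 9 + 20/z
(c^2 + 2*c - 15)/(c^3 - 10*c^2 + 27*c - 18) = (c + 5)/(c^2 - 7*c + 6)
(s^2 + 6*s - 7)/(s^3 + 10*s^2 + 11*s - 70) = (s - 1)/(s^2 + 3*s - 10)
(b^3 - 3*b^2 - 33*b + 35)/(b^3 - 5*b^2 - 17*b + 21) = (b + 5)/(b + 3)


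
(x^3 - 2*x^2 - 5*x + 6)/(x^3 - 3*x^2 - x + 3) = (x + 2)/(x + 1)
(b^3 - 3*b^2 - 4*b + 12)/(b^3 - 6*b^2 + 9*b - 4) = (b^3 - 3*b^2 - 4*b + 12)/(b^3 - 6*b^2 + 9*b - 4)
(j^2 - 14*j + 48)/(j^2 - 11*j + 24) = (j - 6)/(j - 3)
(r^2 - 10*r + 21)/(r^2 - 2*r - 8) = (-r^2 + 10*r - 21)/(-r^2 + 2*r + 8)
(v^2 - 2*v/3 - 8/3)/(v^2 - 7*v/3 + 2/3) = (3*v + 4)/(3*v - 1)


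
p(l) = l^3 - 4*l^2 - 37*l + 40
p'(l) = 3*l^2 - 8*l - 37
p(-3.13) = 85.96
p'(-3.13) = 17.43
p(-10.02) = -996.87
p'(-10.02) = 344.36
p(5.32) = -119.48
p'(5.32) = 5.35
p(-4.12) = 54.61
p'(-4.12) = 46.88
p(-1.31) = 79.36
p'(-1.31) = -21.37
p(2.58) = -64.91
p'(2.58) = -37.67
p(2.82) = -73.72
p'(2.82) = -35.70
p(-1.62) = 85.19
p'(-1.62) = -16.17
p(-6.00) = -98.00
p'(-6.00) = 119.00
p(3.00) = -80.00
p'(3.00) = -34.00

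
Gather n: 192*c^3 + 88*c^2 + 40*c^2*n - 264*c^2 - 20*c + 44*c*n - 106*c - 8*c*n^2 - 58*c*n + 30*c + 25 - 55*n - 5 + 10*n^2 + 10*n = 192*c^3 - 176*c^2 - 96*c + n^2*(10 - 8*c) + n*(40*c^2 - 14*c - 45) + 20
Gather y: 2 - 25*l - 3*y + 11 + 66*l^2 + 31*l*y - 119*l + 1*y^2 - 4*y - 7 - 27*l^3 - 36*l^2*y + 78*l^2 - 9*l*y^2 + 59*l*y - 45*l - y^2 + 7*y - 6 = -27*l^3 + 144*l^2 - 9*l*y^2 - 189*l + y*(-36*l^2 + 90*l)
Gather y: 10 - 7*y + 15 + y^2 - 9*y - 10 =y^2 - 16*y + 15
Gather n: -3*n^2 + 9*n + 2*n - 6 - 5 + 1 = -3*n^2 + 11*n - 10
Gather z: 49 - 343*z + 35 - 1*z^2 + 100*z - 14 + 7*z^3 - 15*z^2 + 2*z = 7*z^3 - 16*z^2 - 241*z + 70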